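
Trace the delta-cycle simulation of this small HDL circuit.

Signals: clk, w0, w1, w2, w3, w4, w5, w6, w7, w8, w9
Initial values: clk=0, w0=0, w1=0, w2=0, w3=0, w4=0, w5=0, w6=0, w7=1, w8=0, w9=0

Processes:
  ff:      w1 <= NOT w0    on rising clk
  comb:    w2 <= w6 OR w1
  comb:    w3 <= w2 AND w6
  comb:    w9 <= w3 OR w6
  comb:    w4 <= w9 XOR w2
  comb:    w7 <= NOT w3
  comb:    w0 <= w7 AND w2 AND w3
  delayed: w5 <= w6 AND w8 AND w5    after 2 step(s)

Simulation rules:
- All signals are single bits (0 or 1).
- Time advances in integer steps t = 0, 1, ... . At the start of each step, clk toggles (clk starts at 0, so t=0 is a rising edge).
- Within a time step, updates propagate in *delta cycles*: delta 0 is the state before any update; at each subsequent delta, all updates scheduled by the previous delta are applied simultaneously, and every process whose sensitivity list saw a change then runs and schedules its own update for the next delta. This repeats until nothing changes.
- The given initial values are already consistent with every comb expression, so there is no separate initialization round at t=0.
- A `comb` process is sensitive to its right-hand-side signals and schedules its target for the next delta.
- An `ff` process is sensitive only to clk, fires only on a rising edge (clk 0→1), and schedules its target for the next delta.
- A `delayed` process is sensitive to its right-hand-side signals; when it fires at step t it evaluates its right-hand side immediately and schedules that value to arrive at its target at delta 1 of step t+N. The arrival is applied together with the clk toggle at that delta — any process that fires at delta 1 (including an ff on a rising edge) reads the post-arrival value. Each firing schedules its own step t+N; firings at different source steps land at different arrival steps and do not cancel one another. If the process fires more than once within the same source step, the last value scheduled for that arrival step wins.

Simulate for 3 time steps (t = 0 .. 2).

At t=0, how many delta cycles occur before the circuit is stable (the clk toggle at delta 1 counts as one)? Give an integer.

4

[bits: w5,w4,w7,w3,w1,w0,w6,w2,clk,w8,w9]
t=0: Δ0=00100000000 Δ1=00100000100 Δ2=00101000100 Δ3=00101001100 Δ4=01101001100 | 4Δ
t=1: Δ0=01101001100 Δ1=01101001000 | 1Δ
t=2: Δ0=01101001000 Δ1=01101001100 | 1Δ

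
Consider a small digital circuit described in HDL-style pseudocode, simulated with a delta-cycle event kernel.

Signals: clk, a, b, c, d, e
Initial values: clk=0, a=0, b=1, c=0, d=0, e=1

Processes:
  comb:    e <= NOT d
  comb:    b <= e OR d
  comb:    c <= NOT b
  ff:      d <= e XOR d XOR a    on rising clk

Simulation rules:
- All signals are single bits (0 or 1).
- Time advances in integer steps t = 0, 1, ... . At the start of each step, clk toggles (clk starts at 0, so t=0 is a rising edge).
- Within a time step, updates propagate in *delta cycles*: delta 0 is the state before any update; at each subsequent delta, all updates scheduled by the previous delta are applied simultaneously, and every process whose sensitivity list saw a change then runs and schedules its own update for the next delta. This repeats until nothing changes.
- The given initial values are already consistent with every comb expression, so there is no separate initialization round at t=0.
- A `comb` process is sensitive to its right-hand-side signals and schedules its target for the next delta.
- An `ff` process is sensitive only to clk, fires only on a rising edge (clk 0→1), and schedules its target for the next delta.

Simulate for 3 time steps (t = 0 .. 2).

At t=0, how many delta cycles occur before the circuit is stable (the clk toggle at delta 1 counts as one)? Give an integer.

3

t=0 Δ0: a=0 d=0 e=1 b=1 clk=0 c=0
  Δ1: clk:0→1
  Δ2: d:0→1
  Δ3: e:1→0
  (3Δ to stable)
t=1 Δ0: a=0 d=1 e=0 b=1 clk=1 c=0
  Δ1: clk:1→0
  (1Δ to stable)
t=2 Δ0: a=0 d=1 e=0 b=1 clk=0 c=0
  Δ1: clk:0→1
  (1Δ to stable)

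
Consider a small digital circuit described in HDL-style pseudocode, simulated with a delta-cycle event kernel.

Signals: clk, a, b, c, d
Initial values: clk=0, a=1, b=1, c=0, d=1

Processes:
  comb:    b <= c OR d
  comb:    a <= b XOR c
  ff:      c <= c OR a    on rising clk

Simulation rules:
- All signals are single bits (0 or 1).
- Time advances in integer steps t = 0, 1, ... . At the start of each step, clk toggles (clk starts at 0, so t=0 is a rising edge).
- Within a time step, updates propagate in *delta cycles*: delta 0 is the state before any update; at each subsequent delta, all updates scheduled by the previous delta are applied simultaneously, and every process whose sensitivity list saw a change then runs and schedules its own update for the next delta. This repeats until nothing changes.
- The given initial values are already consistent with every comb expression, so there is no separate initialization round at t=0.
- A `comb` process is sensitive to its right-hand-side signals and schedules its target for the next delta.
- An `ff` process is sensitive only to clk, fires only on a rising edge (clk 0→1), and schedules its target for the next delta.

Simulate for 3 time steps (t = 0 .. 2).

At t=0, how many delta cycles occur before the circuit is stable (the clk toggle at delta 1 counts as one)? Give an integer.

3

[bits: a,d,clk,c,b]
t=0: Δ0=11001 Δ1=11101 Δ2=11111 Δ3=01111 | 3Δ
t=1: Δ0=01111 Δ1=01011 | 1Δ
t=2: Δ0=01011 Δ1=01111 | 1Δ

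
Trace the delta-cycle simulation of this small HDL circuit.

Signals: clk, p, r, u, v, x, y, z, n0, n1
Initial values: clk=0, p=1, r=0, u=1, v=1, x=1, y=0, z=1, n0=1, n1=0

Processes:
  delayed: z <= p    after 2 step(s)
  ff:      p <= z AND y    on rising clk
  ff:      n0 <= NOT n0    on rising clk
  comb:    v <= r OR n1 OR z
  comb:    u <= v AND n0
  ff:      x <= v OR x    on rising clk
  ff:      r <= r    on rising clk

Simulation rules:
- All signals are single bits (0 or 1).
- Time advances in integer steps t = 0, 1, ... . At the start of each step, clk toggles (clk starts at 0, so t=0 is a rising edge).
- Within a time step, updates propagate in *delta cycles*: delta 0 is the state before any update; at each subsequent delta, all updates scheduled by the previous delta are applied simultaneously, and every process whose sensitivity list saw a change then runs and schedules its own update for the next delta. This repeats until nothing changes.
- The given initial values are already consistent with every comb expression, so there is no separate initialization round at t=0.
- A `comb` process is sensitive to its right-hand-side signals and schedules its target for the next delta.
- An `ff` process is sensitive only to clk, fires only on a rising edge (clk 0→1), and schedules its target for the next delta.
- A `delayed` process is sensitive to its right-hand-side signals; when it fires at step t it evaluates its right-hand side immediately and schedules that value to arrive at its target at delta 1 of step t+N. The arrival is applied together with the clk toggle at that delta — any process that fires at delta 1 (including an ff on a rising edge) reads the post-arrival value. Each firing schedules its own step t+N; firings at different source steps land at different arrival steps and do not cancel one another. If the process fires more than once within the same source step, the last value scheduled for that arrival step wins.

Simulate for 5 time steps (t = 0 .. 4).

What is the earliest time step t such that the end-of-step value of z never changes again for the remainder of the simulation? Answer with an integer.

2

t0.Δ0 r=0 v=1 u=1 n0=1 z=1 x=1 n1=0 p=1 clk=0 y=0
t0.Δ1 r=0 v=1 u=1 n0=1 z=1 x=1 n1=0 p=1 clk=1 y=0
t0.Δ2 r=0 v=1 u=1 n0=0 z=1 x=1 n1=0 p=0 clk=1 y=0
t0.Δ3 r=0 v=1 u=0 n0=0 z=1 x=1 n1=0 p=0 clk=1 y=0
t1.Δ0 r=0 v=1 u=0 n0=0 z=1 x=1 n1=0 p=0 clk=1 y=0
t1.Δ1 r=0 v=1 u=0 n0=0 z=1 x=1 n1=0 p=0 clk=0 y=0
t2.Δ0 r=0 v=1 u=0 n0=0 z=1 x=1 n1=0 p=0 clk=0 y=0
t2.Δ1 r=0 v=1 u=0 n0=0 z=0 x=1 n1=0 p=0 clk=1 y=0
t2.Δ2 r=0 v=0 u=0 n0=1 z=0 x=1 n1=0 p=0 clk=1 y=0
t3.Δ0 r=0 v=0 u=0 n0=1 z=0 x=1 n1=0 p=0 clk=1 y=0
t3.Δ1 r=0 v=0 u=0 n0=1 z=0 x=1 n1=0 p=0 clk=0 y=0
t4.Δ0 r=0 v=0 u=0 n0=1 z=0 x=1 n1=0 p=0 clk=0 y=0
t4.Δ1 r=0 v=0 u=0 n0=1 z=0 x=1 n1=0 p=0 clk=1 y=0
t4.Δ2 r=0 v=0 u=0 n0=0 z=0 x=1 n1=0 p=0 clk=1 y=0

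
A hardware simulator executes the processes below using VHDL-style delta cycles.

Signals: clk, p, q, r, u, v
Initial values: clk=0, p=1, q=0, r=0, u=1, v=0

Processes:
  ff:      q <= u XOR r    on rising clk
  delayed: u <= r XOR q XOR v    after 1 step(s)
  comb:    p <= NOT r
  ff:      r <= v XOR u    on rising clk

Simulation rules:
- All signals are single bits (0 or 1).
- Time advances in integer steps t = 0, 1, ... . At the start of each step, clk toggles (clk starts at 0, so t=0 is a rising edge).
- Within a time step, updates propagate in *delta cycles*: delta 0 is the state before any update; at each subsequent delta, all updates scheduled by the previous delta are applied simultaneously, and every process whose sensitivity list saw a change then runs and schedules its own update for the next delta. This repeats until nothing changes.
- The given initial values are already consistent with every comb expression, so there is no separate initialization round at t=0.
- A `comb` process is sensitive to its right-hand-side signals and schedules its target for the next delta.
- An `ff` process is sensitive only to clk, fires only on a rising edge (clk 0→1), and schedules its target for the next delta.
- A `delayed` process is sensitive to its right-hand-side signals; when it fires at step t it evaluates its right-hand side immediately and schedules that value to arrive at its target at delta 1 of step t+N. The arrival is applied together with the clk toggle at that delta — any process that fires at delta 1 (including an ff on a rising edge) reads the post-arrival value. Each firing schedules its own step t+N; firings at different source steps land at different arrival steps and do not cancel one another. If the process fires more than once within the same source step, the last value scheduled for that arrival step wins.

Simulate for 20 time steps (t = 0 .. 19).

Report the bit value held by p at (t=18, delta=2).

0

[bits: u,p,r,clk,q,v]
t=0: Δ0=110000 Δ1=110100 Δ2=111110 Δ3=101110 | 3Δ
t=1: Δ0=101110 Δ1=001010 | 1Δ
t=2: Δ0=001010 Δ1=001110 Δ2=000110 Δ3=010110 | 3Δ
t=3: Δ0=010110 Δ1=110010 | 1Δ
t=4: Δ0=110010 Δ1=110110 Δ2=111110 Δ3=101110 | 3Δ
t=5: Δ0=101110 Δ1=001010 | 1Δ
t=6: Δ0=001010 Δ1=001110 Δ2=000110 Δ3=010110 | 3Δ
t=7: Δ0=010110 Δ1=110010 | 1Δ
t=8: Δ0=110010 Δ1=110110 Δ2=111110 Δ3=101110 | 3Δ
t=9: Δ0=101110 Δ1=001010 | 1Δ
t=10: Δ0=001010 Δ1=001110 Δ2=000110 Δ3=010110 | 3Δ
t=11: Δ0=010110 Δ1=110010 | 1Δ
t=12: Δ0=110010 Δ1=110110 Δ2=111110 Δ3=101110 | 3Δ
t=13: Δ0=101110 Δ1=001010 | 1Δ
t=14: Δ0=001010 Δ1=001110 Δ2=000110 Δ3=010110 | 3Δ
t=15: Δ0=010110 Δ1=110010 | 1Δ
t=16: Δ0=110010 Δ1=110110 Δ2=111110 Δ3=101110 | 3Δ
t=17: Δ0=101110 Δ1=001010 | 1Δ
t=18: Δ0=001010 Δ1=001110 Δ2=000110 Δ3=010110 | 3Δ
t=19: Δ0=010110 Δ1=110010 | 1Δ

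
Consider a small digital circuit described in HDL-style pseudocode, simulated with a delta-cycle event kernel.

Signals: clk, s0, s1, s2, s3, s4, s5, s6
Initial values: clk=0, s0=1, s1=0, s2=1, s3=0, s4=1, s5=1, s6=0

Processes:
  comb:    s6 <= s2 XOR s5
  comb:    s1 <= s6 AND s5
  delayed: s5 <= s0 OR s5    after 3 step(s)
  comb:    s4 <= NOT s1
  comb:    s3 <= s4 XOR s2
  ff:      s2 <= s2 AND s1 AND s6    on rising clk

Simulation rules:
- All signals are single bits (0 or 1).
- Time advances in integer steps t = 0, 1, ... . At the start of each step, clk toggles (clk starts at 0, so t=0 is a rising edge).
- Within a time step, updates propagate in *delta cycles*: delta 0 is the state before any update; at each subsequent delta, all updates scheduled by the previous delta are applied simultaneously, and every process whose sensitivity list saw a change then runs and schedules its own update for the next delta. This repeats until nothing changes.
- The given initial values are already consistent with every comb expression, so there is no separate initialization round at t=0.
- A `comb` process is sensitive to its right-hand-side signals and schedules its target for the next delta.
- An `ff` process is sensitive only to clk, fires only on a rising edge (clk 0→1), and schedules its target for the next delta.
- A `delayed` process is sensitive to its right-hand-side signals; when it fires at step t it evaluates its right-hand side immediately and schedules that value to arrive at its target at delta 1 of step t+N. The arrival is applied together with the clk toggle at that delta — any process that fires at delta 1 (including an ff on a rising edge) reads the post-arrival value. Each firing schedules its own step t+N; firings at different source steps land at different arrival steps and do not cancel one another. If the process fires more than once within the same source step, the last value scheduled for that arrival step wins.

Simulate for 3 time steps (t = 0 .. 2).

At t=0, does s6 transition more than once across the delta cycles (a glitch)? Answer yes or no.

[bits: s6,s3,clk,s0,s1,s2,s4,s5]
t=0: Δ0=00010111 Δ1=00110111 Δ2=00110011 Δ3=11110011 Δ4=11111011 Δ5=11111001 Δ6=10111001 | 6Δ
t=1: Δ0=10111001 Δ1=10011001 | 1Δ
t=2: Δ0=10011001 Δ1=10111001 | 1Δ

no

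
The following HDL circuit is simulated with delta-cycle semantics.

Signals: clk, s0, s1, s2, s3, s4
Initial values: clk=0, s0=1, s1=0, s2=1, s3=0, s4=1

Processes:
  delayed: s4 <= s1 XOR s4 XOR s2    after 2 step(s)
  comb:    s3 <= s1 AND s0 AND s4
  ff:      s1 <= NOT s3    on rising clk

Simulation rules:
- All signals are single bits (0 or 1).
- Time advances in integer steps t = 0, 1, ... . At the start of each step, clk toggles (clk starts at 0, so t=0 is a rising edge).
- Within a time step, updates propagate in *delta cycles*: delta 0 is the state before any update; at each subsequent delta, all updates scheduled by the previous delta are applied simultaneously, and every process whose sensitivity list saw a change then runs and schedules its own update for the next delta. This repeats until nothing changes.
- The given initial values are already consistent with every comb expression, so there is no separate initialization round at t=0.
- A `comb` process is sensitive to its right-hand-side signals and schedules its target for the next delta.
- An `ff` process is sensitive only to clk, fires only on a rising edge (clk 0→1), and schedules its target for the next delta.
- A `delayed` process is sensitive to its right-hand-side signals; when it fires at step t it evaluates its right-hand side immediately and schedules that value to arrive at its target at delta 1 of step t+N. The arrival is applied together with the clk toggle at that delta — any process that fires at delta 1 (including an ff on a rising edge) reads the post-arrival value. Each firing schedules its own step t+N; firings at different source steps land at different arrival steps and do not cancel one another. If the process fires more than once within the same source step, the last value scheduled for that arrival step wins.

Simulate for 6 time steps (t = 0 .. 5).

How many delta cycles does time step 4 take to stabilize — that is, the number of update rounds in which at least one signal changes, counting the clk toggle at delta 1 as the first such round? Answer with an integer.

2

t=0 Δ0: s4=1 clk=0 s2=1 s0=1 s1=0 s3=0
  Δ1: clk:0→1
  Δ2: s1:0→1
  Δ3: s3:0→1
  (3Δ to stable)
t=1 Δ0: s4=1 clk=1 s2=1 s0=1 s1=1 s3=1
  Δ1: clk:1→0
  (1Δ to stable)
t=2 Δ0: s4=1 clk=0 s2=1 s0=1 s1=1 s3=1
  Δ1: clk:0→1
  Δ2: s1:1→0
  Δ3: s3:1→0
  (3Δ to stable)
t=3 Δ0: s4=1 clk=1 s2=1 s0=1 s1=0 s3=0
  Δ1: clk:1→0
  (1Δ to stable)
t=4 Δ0: s4=1 clk=0 s2=1 s0=1 s1=0 s3=0
  Δ1: s4:1→0, clk:0→1
  Δ2: s1:0→1
  (2Δ to stable)
t=5 Δ0: s4=0 clk=1 s2=1 s0=1 s1=1 s3=0
  Δ1: clk:1→0
  (1Δ to stable)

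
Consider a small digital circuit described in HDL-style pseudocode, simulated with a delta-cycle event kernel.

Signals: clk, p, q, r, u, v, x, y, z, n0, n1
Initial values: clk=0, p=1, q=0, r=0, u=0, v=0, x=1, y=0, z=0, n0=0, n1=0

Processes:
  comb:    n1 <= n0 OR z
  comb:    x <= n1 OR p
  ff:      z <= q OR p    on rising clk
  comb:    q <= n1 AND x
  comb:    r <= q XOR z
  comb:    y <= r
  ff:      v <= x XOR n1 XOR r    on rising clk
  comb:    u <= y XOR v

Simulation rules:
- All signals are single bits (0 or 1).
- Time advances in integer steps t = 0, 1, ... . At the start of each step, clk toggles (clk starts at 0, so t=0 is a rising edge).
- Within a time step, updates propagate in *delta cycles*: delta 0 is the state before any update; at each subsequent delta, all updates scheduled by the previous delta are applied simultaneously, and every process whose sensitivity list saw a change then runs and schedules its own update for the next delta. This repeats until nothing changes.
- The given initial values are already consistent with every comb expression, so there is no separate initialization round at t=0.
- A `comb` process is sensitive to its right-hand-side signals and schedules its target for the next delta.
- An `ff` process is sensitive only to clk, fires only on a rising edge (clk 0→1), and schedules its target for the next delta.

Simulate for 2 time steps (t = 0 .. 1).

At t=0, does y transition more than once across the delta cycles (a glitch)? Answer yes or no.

yes

t=0 Δ0: q=0 clk=0 n1=0 n0=0 v=0 r=0 x=1 p=1 u=0 y=0 z=0
  Δ1: clk:0→1
  Δ2: v:0→1, z:0→1
  Δ3: n1:0→1, r:0→1, u:0→1
  Δ4: q:0→1, y:0→1
  Δ5: r:1→0, u:1→0
  Δ6: y:1→0
  Δ7: u:0→1
  (7Δ to stable)
t=1 Δ0: q=1 clk=1 n1=1 n0=0 v=1 r=0 x=1 p=1 u=1 y=0 z=1
  Δ1: clk:1→0
  (1Δ to stable)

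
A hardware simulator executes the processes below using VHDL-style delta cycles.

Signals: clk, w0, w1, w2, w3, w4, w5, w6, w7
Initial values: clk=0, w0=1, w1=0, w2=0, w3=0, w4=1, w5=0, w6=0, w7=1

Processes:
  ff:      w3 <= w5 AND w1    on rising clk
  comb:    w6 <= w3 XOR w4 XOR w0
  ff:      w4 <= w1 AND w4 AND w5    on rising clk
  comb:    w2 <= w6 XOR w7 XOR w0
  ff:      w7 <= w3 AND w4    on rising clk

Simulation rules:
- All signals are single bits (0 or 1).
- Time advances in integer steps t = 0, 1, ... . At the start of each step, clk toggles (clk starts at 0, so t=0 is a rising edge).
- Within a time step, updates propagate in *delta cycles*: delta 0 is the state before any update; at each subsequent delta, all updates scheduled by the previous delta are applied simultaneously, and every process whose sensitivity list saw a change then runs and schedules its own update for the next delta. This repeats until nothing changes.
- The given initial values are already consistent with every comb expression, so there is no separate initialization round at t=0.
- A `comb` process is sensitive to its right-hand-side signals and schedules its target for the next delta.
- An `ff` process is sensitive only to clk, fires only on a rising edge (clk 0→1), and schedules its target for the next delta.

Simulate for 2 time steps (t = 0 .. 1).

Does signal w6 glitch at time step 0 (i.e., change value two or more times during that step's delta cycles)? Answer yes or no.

no

t=0 Δ0: w0=1 w5=0 w4=1 w7=1 w1=0 w3=0 w6=0 w2=0 clk=0
  Δ1: clk:0→1
  Δ2: w4:1→0, w7:1→0
  Δ3: w6:0→1, w2:0→1
  Δ4: w2:1→0
  (4Δ to stable)
t=1 Δ0: w0=1 w5=0 w4=0 w7=0 w1=0 w3=0 w6=1 w2=0 clk=1
  Δ1: clk:1→0
  (1Δ to stable)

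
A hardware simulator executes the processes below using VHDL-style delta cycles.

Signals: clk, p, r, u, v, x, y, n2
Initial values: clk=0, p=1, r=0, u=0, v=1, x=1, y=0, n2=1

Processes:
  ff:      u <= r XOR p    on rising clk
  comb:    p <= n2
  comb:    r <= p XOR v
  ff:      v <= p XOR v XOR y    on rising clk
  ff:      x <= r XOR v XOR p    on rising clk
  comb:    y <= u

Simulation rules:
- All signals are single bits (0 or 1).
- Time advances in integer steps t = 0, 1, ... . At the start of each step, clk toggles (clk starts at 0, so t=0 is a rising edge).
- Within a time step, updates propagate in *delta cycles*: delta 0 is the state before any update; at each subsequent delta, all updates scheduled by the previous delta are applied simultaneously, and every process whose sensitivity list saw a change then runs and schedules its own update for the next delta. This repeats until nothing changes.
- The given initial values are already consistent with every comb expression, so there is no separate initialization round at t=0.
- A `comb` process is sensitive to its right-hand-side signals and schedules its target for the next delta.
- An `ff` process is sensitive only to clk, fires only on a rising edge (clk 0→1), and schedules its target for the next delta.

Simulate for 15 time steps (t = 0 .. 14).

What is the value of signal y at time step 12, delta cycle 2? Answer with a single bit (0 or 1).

0

t=0 Δ0: v=1 clk=0 u=0 x=1 r=0 p=1 n2=1 y=0
  Δ1: clk:0→1
  Δ2: v:1→0, u:0→1, x:1→0
  Δ3: r:0→1, y:0→1
  (3Δ to stable)
t=1 Δ0: v=0 clk=1 u=1 x=0 r=1 p=1 n2=1 y=1
  Δ1: clk:1→0
  (1Δ to stable)
t=2 Δ0: v=0 clk=0 u=1 x=0 r=1 p=1 n2=1 y=1
  Δ1: clk:0→1
  Δ2: u:1→0
  Δ3: y:1→0
  (3Δ to stable)
t=3 Δ0: v=0 clk=1 u=0 x=0 r=1 p=1 n2=1 y=0
  Δ1: clk:1→0
  (1Δ to stable)
t=4 Δ0: v=0 clk=0 u=0 x=0 r=1 p=1 n2=1 y=0
  Δ1: clk:0→1
  Δ2: v:0→1
  Δ3: r:1→0
  (3Δ to stable)
t=5 Δ0: v=1 clk=1 u=0 x=0 r=0 p=1 n2=1 y=0
  Δ1: clk:1→0
  (1Δ to stable)
t=6 Δ0: v=1 clk=0 u=0 x=0 r=0 p=1 n2=1 y=0
  Δ1: clk:0→1
  Δ2: v:1→0, u:0→1
  Δ3: r:0→1, y:0→1
  (3Δ to stable)
t=7 Δ0: v=0 clk=1 u=1 x=0 r=1 p=1 n2=1 y=1
  Δ1: clk:1→0
  (1Δ to stable)
t=8 Δ0: v=0 clk=0 u=1 x=0 r=1 p=1 n2=1 y=1
  Δ1: clk:0→1
  Δ2: u:1→0
  Δ3: y:1→0
  (3Δ to stable)
t=9 Δ0: v=0 clk=1 u=0 x=0 r=1 p=1 n2=1 y=0
  Δ1: clk:1→0
  (1Δ to stable)
t=10 Δ0: v=0 clk=0 u=0 x=0 r=1 p=1 n2=1 y=0
  Δ1: clk:0→1
  Δ2: v:0→1
  Δ3: r:1→0
  (3Δ to stable)
t=11 Δ0: v=1 clk=1 u=0 x=0 r=0 p=1 n2=1 y=0
  Δ1: clk:1→0
  (1Δ to stable)
t=12 Δ0: v=1 clk=0 u=0 x=0 r=0 p=1 n2=1 y=0
  Δ1: clk:0→1
  Δ2: v:1→0, u:0→1
  Δ3: r:0→1, y:0→1
  (3Δ to stable)
t=13 Δ0: v=0 clk=1 u=1 x=0 r=1 p=1 n2=1 y=1
  Δ1: clk:1→0
  (1Δ to stable)
t=14 Δ0: v=0 clk=0 u=1 x=0 r=1 p=1 n2=1 y=1
  Δ1: clk:0→1
  Δ2: u:1→0
  Δ3: y:1→0
  (3Δ to stable)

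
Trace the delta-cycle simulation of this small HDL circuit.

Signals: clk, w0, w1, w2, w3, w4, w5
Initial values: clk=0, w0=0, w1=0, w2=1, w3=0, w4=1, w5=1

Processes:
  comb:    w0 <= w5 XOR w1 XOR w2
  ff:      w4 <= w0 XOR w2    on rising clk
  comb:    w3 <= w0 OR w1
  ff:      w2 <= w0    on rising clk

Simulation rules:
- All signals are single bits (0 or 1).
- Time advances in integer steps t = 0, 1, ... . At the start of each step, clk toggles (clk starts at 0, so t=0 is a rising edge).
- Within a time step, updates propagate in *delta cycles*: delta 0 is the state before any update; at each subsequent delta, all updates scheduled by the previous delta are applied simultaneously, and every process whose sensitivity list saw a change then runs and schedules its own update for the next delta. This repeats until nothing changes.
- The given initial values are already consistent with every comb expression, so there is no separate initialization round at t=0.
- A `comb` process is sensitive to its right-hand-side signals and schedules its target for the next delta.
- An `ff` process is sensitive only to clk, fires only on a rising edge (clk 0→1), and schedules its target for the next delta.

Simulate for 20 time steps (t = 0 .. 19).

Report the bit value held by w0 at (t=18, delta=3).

0

[bits: w5,w3,w0,clk,w4,w1,w2]
t=0: Δ0=1000101 Δ1=1001101 Δ2=1001100 Δ3=1011100 Δ4=1111100 | 4Δ
t=1: Δ0=1111100 Δ1=1110100 | 1Δ
t=2: Δ0=1110100 Δ1=1111100 Δ2=1111101 Δ3=1101101 Δ4=1001101 | 4Δ
t=3: Δ0=1001101 Δ1=1000101 | 1Δ
t=4: Δ0=1000101 Δ1=1001101 Δ2=1001100 Δ3=1011100 Δ4=1111100 | 4Δ
t=5: Δ0=1111100 Δ1=1110100 | 1Δ
t=6: Δ0=1110100 Δ1=1111100 Δ2=1111101 Δ3=1101101 Δ4=1001101 | 4Δ
t=7: Δ0=1001101 Δ1=1000101 | 1Δ
t=8: Δ0=1000101 Δ1=1001101 Δ2=1001100 Δ3=1011100 Δ4=1111100 | 4Δ
t=9: Δ0=1111100 Δ1=1110100 | 1Δ
t=10: Δ0=1110100 Δ1=1111100 Δ2=1111101 Δ3=1101101 Δ4=1001101 | 4Δ
t=11: Δ0=1001101 Δ1=1000101 | 1Δ
t=12: Δ0=1000101 Δ1=1001101 Δ2=1001100 Δ3=1011100 Δ4=1111100 | 4Δ
t=13: Δ0=1111100 Δ1=1110100 | 1Δ
t=14: Δ0=1110100 Δ1=1111100 Δ2=1111101 Δ3=1101101 Δ4=1001101 | 4Δ
t=15: Δ0=1001101 Δ1=1000101 | 1Δ
t=16: Δ0=1000101 Δ1=1001101 Δ2=1001100 Δ3=1011100 Δ4=1111100 | 4Δ
t=17: Δ0=1111100 Δ1=1110100 | 1Δ
t=18: Δ0=1110100 Δ1=1111100 Δ2=1111101 Δ3=1101101 Δ4=1001101 | 4Δ
t=19: Δ0=1001101 Δ1=1000101 | 1Δ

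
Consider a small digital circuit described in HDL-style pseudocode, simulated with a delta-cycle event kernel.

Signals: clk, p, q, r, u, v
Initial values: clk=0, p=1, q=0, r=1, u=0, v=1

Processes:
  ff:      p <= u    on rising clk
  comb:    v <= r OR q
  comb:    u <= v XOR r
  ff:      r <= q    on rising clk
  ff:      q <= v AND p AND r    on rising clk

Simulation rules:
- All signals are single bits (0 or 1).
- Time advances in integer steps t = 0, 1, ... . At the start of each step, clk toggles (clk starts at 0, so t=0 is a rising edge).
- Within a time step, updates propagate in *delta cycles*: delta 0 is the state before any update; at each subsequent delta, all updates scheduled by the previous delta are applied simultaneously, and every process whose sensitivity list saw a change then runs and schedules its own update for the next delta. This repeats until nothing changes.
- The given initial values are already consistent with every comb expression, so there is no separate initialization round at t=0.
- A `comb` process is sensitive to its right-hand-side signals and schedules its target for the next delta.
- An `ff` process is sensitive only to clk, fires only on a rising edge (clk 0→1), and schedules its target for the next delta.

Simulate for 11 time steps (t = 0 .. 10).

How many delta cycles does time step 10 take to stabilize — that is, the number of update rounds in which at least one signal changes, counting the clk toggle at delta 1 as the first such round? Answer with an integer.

3

t=0 Δ0: u=0 q=0 r=1 clk=0 v=1 p=1
  Δ1: clk:0→1
  Δ2: q:0→1, r:1→0, p:1→0
  Δ3: u:0→1
  (3Δ to stable)
t=1 Δ0: u=1 q=1 r=0 clk=1 v=1 p=0
  Δ1: clk:1→0
  (1Δ to stable)
t=2 Δ0: u=1 q=1 r=0 clk=0 v=1 p=0
  Δ1: clk:0→1
  Δ2: q:1→0, r:0→1, p:0→1
  Δ3: u:1→0
  (3Δ to stable)
t=3 Δ0: u=0 q=0 r=1 clk=1 v=1 p=1
  Δ1: clk:1→0
  (1Δ to stable)
t=4 Δ0: u=0 q=0 r=1 clk=0 v=1 p=1
  Δ1: clk:0→1
  Δ2: q:0→1, r:1→0, p:1→0
  Δ3: u:0→1
  (3Δ to stable)
t=5 Δ0: u=1 q=1 r=0 clk=1 v=1 p=0
  Δ1: clk:1→0
  (1Δ to stable)
t=6 Δ0: u=1 q=1 r=0 clk=0 v=1 p=0
  Δ1: clk:0→1
  Δ2: q:1→0, r:0→1, p:0→1
  Δ3: u:1→0
  (3Δ to stable)
t=7 Δ0: u=0 q=0 r=1 clk=1 v=1 p=1
  Δ1: clk:1→0
  (1Δ to stable)
t=8 Δ0: u=0 q=0 r=1 clk=0 v=1 p=1
  Δ1: clk:0→1
  Δ2: q:0→1, r:1→0, p:1→0
  Δ3: u:0→1
  (3Δ to stable)
t=9 Δ0: u=1 q=1 r=0 clk=1 v=1 p=0
  Δ1: clk:1→0
  (1Δ to stable)
t=10 Δ0: u=1 q=1 r=0 clk=0 v=1 p=0
  Δ1: clk:0→1
  Δ2: q:1→0, r:0→1, p:0→1
  Δ3: u:1→0
  (3Δ to stable)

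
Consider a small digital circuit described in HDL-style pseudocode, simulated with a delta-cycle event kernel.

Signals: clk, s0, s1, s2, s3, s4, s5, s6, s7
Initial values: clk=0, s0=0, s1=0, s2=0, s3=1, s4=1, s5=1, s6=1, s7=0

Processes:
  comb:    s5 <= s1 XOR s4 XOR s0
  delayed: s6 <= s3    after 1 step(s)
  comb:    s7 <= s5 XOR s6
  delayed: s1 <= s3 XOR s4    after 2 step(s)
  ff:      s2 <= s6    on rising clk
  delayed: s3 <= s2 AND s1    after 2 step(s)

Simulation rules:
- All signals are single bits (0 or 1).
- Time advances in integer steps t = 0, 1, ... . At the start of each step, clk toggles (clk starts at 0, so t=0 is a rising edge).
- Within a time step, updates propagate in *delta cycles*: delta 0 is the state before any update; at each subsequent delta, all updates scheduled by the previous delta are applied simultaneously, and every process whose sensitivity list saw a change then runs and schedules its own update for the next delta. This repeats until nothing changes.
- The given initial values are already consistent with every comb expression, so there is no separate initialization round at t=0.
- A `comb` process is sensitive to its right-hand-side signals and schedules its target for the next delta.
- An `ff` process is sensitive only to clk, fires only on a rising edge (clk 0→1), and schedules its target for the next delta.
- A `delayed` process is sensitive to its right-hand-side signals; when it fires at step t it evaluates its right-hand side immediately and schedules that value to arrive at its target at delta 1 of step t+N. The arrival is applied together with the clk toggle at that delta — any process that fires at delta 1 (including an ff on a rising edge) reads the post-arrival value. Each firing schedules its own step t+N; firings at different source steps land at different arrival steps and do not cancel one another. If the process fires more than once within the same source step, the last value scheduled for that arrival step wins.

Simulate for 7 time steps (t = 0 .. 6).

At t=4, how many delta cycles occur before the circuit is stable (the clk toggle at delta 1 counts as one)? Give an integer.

t=0 Δ0: s1=0 s2=0 s3=1 s7=0 s6=1 s4=1 clk=0 s0=0 s5=1
  Δ1: clk:0→1
  Δ2: s2:0→1
  (2Δ to stable)
t=1 Δ0: s1=0 s2=1 s3=1 s7=0 s6=1 s4=1 clk=1 s0=0 s5=1
  Δ1: clk:1→0
  (1Δ to stable)
t=2 Δ0: s1=0 s2=1 s3=1 s7=0 s6=1 s4=1 clk=0 s0=0 s5=1
  Δ1: s3:1→0, clk:0→1
  (1Δ to stable)
t=3 Δ0: s1=0 s2=1 s3=0 s7=0 s6=1 s4=1 clk=1 s0=0 s5=1
  Δ1: s6:1→0, clk:1→0
  Δ2: s7:0→1
  (2Δ to stable)
t=4 Δ0: s1=0 s2=1 s3=0 s7=1 s6=0 s4=1 clk=0 s0=0 s5=1
  Δ1: s1:0→1, clk:0→1
  Δ2: s2:1→0, s5:1→0
  Δ3: s7:1→0
  (3Δ to stable)
t=5 Δ0: s1=1 s2=0 s3=0 s7=0 s6=0 s4=1 clk=1 s0=0 s5=0
  Δ1: clk:1→0
  (1Δ to stable)
t=6 Δ0: s1=1 s2=0 s3=0 s7=0 s6=0 s4=1 clk=0 s0=0 s5=0
  Δ1: clk:0→1
  (1Δ to stable)

3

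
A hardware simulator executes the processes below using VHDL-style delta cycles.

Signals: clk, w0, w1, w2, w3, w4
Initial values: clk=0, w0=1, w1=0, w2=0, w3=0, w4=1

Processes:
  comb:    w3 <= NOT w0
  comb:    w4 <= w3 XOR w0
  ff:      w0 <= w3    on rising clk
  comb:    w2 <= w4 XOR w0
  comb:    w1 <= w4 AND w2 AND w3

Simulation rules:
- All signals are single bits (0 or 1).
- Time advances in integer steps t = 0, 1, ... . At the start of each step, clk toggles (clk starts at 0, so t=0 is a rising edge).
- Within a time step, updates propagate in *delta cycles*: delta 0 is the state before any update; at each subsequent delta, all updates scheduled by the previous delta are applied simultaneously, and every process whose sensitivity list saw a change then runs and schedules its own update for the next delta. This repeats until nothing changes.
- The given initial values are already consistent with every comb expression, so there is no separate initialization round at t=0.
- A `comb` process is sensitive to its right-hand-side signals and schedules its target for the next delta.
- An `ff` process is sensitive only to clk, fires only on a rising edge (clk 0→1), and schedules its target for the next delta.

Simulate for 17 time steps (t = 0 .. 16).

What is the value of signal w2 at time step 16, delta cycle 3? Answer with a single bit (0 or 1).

[bits: w4,w0,w2,w3,w1,clk]
t=0: Δ0=110000 Δ1=110001 Δ2=100001 Δ3=001101 Δ4=100101 Δ5=101101 Δ6=101111 | 6Δ
t=1: Δ0=101111 Δ1=101110 | 1Δ
t=2: Δ0=101110 Δ1=101111 Δ2=111111 Δ3=010011 Δ4=111001 Δ5=110001 | 5Δ
t=3: Δ0=110001 Δ1=110000 | 1Δ
t=4: Δ0=110000 Δ1=110001 Δ2=100001 Δ3=001101 Δ4=100101 Δ5=101101 Δ6=101111 | 6Δ
t=5: Δ0=101111 Δ1=101110 | 1Δ
t=6: Δ0=101110 Δ1=101111 Δ2=111111 Δ3=010011 Δ4=111001 Δ5=110001 | 5Δ
t=7: Δ0=110001 Δ1=110000 | 1Δ
t=8: Δ0=110000 Δ1=110001 Δ2=100001 Δ3=001101 Δ4=100101 Δ5=101101 Δ6=101111 | 6Δ
t=9: Δ0=101111 Δ1=101110 | 1Δ
t=10: Δ0=101110 Δ1=101111 Δ2=111111 Δ3=010011 Δ4=111001 Δ5=110001 | 5Δ
t=11: Δ0=110001 Δ1=110000 | 1Δ
t=12: Δ0=110000 Δ1=110001 Δ2=100001 Δ3=001101 Δ4=100101 Δ5=101101 Δ6=101111 | 6Δ
t=13: Δ0=101111 Δ1=101110 | 1Δ
t=14: Δ0=101110 Δ1=101111 Δ2=111111 Δ3=010011 Δ4=111001 Δ5=110001 | 5Δ
t=15: Δ0=110001 Δ1=110000 | 1Δ
t=16: Δ0=110000 Δ1=110001 Δ2=100001 Δ3=001101 Δ4=100101 Δ5=101101 Δ6=101111 | 6Δ

1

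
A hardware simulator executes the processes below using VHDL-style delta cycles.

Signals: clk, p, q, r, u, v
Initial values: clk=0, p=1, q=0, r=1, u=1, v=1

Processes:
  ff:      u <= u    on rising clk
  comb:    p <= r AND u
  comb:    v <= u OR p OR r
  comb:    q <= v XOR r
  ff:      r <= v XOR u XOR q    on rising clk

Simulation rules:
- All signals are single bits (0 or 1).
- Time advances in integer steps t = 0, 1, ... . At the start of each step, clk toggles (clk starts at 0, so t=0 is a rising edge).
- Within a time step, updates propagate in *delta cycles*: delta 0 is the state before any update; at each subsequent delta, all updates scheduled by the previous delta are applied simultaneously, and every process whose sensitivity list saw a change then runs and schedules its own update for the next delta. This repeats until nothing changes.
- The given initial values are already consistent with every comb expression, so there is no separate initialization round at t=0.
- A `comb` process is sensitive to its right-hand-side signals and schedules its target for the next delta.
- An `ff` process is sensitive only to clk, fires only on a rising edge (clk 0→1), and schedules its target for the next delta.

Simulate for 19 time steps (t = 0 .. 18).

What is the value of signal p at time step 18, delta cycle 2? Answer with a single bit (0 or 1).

0

[bits: clk,p,u,v,r,q]
t=0: Δ0=011110 Δ1=111110 Δ2=111100 Δ3=101101 | 3Δ
t=1: Δ0=101101 Δ1=001101 | 1Δ
t=2: Δ0=001101 Δ1=101101 Δ2=101111 Δ3=111110 | 3Δ
t=3: Δ0=111110 Δ1=011110 | 1Δ
t=4: Δ0=011110 Δ1=111110 Δ2=111100 Δ3=101101 | 3Δ
t=5: Δ0=101101 Δ1=001101 | 1Δ
t=6: Δ0=001101 Δ1=101101 Δ2=101111 Δ3=111110 | 3Δ
t=7: Δ0=111110 Δ1=011110 | 1Δ
t=8: Δ0=011110 Δ1=111110 Δ2=111100 Δ3=101101 | 3Δ
t=9: Δ0=101101 Δ1=001101 | 1Δ
t=10: Δ0=001101 Δ1=101101 Δ2=101111 Δ3=111110 | 3Δ
t=11: Δ0=111110 Δ1=011110 | 1Δ
t=12: Δ0=011110 Δ1=111110 Δ2=111100 Δ3=101101 | 3Δ
t=13: Δ0=101101 Δ1=001101 | 1Δ
t=14: Δ0=001101 Δ1=101101 Δ2=101111 Δ3=111110 | 3Δ
t=15: Δ0=111110 Δ1=011110 | 1Δ
t=16: Δ0=011110 Δ1=111110 Δ2=111100 Δ3=101101 | 3Δ
t=17: Δ0=101101 Δ1=001101 | 1Δ
t=18: Δ0=001101 Δ1=101101 Δ2=101111 Δ3=111110 | 3Δ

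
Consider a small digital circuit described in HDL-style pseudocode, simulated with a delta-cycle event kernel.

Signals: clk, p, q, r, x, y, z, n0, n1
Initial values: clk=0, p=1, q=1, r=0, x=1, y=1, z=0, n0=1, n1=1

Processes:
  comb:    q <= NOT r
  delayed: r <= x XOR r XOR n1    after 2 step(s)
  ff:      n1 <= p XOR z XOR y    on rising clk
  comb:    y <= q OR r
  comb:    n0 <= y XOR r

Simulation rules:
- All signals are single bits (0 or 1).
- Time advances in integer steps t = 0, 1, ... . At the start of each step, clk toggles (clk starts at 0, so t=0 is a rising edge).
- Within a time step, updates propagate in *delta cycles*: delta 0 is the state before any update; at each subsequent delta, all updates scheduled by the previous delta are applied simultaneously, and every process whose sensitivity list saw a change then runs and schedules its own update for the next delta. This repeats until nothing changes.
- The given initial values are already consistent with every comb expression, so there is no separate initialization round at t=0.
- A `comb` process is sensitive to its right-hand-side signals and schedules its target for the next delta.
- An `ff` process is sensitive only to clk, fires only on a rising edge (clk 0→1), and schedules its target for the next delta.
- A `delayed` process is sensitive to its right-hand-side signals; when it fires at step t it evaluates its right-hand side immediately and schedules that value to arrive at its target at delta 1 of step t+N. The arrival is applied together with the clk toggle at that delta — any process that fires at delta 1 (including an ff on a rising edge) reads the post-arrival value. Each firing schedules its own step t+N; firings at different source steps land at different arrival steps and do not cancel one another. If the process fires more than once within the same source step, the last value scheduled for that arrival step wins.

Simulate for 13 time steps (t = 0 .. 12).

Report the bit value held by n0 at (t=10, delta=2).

t0.Δ0 r=0 y=1 clk=0 p=1 n0=1 n1=1 x=1 q=1 z=0
t0.Δ1 r=0 y=1 clk=1 p=1 n0=1 n1=1 x=1 q=1 z=0
t0.Δ2 r=0 y=1 clk=1 p=1 n0=1 n1=0 x=1 q=1 z=0
t1.Δ0 r=0 y=1 clk=1 p=1 n0=1 n1=0 x=1 q=1 z=0
t1.Δ1 r=0 y=1 clk=0 p=1 n0=1 n1=0 x=1 q=1 z=0
t2.Δ0 r=0 y=1 clk=0 p=1 n0=1 n1=0 x=1 q=1 z=0
t2.Δ1 r=1 y=1 clk=1 p=1 n0=1 n1=0 x=1 q=1 z=0
t2.Δ2 r=1 y=1 clk=1 p=1 n0=0 n1=0 x=1 q=0 z=0
t3.Δ0 r=1 y=1 clk=1 p=1 n0=0 n1=0 x=1 q=0 z=0
t3.Δ1 r=1 y=1 clk=0 p=1 n0=0 n1=0 x=1 q=0 z=0
t4.Δ0 r=1 y=1 clk=0 p=1 n0=0 n1=0 x=1 q=0 z=0
t4.Δ1 r=0 y=1 clk=1 p=1 n0=0 n1=0 x=1 q=0 z=0
t4.Δ2 r=0 y=0 clk=1 p=1 n0=1 n1=0 x=1 q=1 z=0
t4.Δ3 r=0 y=1 clk=1 p=1 n0=0 n1=0 x=1 q=1 z=0
t4.Δ4 r=0 y=1 clk=1 p=1 n0=1 n1=0 x=1 q=1 z=0
t5.Δ0 r=0 y=1 clk=1 p=1 n0=1 n1=0 x=1 q=1 z=0
t5.Δ1 r=0 y=1 clk=0 p=1 n0=1 n1=0 x=1 q=1 z=0
t6.Δ0 r=0 y=1 clk=0 p=1 n0=1 n1=0 x=1 q=1 z=0
t6.Δ1 r=1 y=1 clk=1 p=1 n0=1 n1=0 x=1 q=1 z=0
t6.Δ2 r=1 y=1 clk=1 p=1 n0=0 n1=0 x=1 q=0 z=0
t7.Δ0 r=1 y=1 clk=1 p=1 n0=0 n1=0 x=1 q=0 z=0
t7.Δ1 r=1 y=1 clk=0 p=1 n0=0 n1=0 x=1 q=0 z=0
t8.Δ0 r=1 y=1 clk=0 p=1 n0=0 n1=0 x=1 q=0 z=0
t8.Δ1 r=0 y=1 clk=1 p=1 n0=0 n1=0 x=1 q=0 z=0
t8.Δ2 r=0 y=0 clk=1 p=1 n0=1 n1=0 x=1 q=1 z=0
t8.Δ3 r=0 y=1 clk=1 p=1 n0=0 n1=0 x=1 q=1 z=0
t8.Δ4 r=0 y=1 clk=1 p=1 n0=1 n1=0 x=1 q=1 z=0
t9.Δ0 r=0 y=1 clk=1 p=1 n0=1 n1=0 x=1 q=1 z=0
t9.Δ1 r=0 y=1 clk=0 p=1 n0=1 n1=0 x=1 q=1 z=0
t10.Δ0 r=0 y=1 clk=0 p=1 n0=1 n1=0 x=1 q=1 z=0
t10.Δ1 r=1 y=1 clk=1 p=1 n0=1 n1=0 x=1 q=1 z=0
t10.Δ2 r=1 y=1 clk=1 p=1 n0=0 n1=0 x=1 q=0 z=0
t11.Δ0 r=1 y=1 clk=1 p=1 n0=0 n1=0 x=1 q=0 z=0
t11.Δ1 r=1 y=1 clk=0 p=1 n0=0 n1=0 x=1 q=0 z=0
t12.Δ0 r=1 y=1 clk=0 p=1 n0=0 n1=0 x=1 q=0 z=0
t12.Δ1 r=0 y=1 clk=1 p=1 n0=0 n1=0 x=1 q=0 z=0
t12.Δ2 r=0 y=0 clk=1 p=1 n0=1 n1=0 x=1 q=1 z=0
t12.Δ3 r=0 y=1 clk=1 p=1 n0=0 n1=0 x=1 q=1 z=0
t12.Δ4 r=0 y=1 clk=1 p=1 n0=1 n1=0 x=1 q=1 z=0

0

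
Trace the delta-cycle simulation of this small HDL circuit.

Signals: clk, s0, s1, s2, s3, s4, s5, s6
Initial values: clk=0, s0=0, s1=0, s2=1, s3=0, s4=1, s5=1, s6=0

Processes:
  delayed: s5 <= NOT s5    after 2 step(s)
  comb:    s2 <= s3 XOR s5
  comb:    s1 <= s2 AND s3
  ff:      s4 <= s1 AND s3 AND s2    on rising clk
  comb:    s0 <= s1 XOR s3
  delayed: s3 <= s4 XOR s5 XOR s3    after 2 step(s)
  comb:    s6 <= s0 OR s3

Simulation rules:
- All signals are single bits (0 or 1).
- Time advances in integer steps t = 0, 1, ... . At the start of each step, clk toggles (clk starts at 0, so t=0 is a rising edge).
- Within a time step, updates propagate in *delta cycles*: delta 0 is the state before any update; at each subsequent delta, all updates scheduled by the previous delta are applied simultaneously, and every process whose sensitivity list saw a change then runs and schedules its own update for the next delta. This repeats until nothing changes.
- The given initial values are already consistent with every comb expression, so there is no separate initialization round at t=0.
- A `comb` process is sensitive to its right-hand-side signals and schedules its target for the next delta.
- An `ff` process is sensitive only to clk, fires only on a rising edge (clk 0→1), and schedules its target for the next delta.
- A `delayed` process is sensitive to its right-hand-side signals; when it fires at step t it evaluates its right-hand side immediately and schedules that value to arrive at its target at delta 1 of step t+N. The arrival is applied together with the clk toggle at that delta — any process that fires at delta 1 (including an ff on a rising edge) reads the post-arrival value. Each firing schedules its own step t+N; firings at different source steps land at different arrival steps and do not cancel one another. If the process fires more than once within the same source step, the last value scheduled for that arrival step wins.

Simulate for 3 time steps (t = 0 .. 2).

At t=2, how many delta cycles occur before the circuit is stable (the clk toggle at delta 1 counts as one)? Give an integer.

t=0 Δ0: s0=0 s4=1 s3=0 s1=0 s5=1 s2=1 s6=0 clk=0
  Δ1: clk:0→1
  Δ2: s4:1→0
  (2Δ to stable)
t=1 Δ0: s0=0 s4=0 s3=0 s1=0 s5=1 s2=1 s6=0 clk=1
  Δ1: clk:1→0
  (1Δ to stable)
t=2 Δ0: s0=0 s4=0 s3=0 s1=0 s5=1 s2=1 s6=0 clk=0
  Δ1: s3:0→1, clk:0→1
  Δ2: s0:0→1, s1:0→1, s2:1→0, s6:0→1
  Δ3: s0:1→0, s1:1→0
  Δ4: s0:0→1
  (4Δ to stable)

4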